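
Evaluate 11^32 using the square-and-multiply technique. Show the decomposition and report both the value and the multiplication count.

Computing 11^32 by squaring (build up from 11^1; each line after the first costs one multiplication):

11^1 = 11
11^2 = (11^1)^2 = 11^2 = 121
11^4 = (11^2)^2 = 121^2 = 14641
11^8 = (11^4)^2 = 14641^2 = 214358881
11^16 = (11^8)^2 = 214358881^2 = 45949729863572161
11^32 = (11^16)^2 = 45949729863572161^2 = 2111377674535255285545615254209921

Result: 2111377674535255285545615254209921
Multiplications needed: 5 (5 lines after 11^1)

11^32 = 2111377674535255285545615254209921. Using exponentiation by squaring, this requires 5 multiplications. The key idea: if the exponent is even, square the half-power; if odd, multiply by the base once.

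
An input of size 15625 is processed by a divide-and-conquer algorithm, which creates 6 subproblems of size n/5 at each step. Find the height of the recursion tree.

For divide and conquer with division factor 5:

Problem sizes at each level:
Level 0: 15625
Level 1: 3125
Level 2: 625
Level 3: 125
Level 4: 25
Level 5: 5
Level 6: 1

The root is level 0 and the size-1 base case is level 6 (the tree spans levels 0 through 6, i.e. 7 levels counting the root), so the depth is the number of divisions: log_5(15625) = 6

The recursion tree depth is log_5(15625) = 6. At each level, the problem size is divided by 5, so it takes 6 divisions to reduce to a base case of size 1. The algorithm makes 6 recursive calls at each level.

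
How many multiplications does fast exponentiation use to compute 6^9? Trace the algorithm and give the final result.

Computing 6^9 by squaring (build up from 6^1; each line after the first costs one multiplication):

6^1 = 6
6^2 = (6^1)^2 = 6^2 = 36
6^4 = (6^2)^2 = 36^2 = 1296
6^8 = (6^4)^2 = 1296^2 = 1679616
6^9 = 6 * 6^8 = 6 * 1679616 = 10077696

Result: 10077696
Multiplications needed: 4 (4 lines after 6^1)

6^9 = 10077696. Using exponentiation by squaring, this requires 4 multiplications. The key idea: if the exponent is even, square the half-power; if odd, multiply by the base once.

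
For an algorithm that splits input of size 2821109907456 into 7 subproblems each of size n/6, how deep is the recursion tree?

For divide and conquer with division factor 6:

Problem sizes at each level:
Level 0: 2821109907456
Level 1: 470184984576
Level 2: 78364164096
Level 3: 13060694016
Level 4: 2176782336
Level 5: 362797056
Level 6: 60466176
Level 7: 10077696
Level 8: 1679616
Level 9: 279936
Level 10: 46656
Level 11: 7776
Level 12: 1296
Level 13: 216
Level 14: 36
Level 15: 6
Level 16: 1

The root is level 0 and the size-1 base case is level 16 (the tree spans levels 0 through 16, i.e. 17 levels counting the root), so the depth is the number of divisions: log_6(2821109907456) = 16

The recursion tree depth is log_6(2821109907456) = 16. At each level, the problem size is divided by 6, so it takes 16 divisions to reduce to a base case of size 1. The algorithm makes 7 recursive calls at each level.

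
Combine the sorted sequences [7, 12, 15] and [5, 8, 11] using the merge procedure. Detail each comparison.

Merging process:

Compare 7 vs 5: take 5 from right. Merged: [5]
Compare 7 vs 8: take 7 from left. Merged: [5, 7]
Compare 12 vs 8: take 8 from right. Merged: [5, 7, 8]
Compare 12 vs 11: take 11 from right. Merged: [5, 7, 8, 11]
Append remaining from left: [12, 15]. Merged: [5, 7, 8, 11, 12, 15]

Final merged array: [5, 7, 8, 11, 12, 15]
Total comparisons: 4

The merged array is [5, 7, 8, 11, 12, 15], requiring 4 comparisons. The merge step runs in O(n) time where n is the total number of elements.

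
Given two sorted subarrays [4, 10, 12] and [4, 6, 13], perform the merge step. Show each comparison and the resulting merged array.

Merging process:

Compare 4 vs 4: take 4 from left. Merged: [4]
Compare 10 vs 4: take 4 from right. Merged: [4, 4]
Compare 10 vs 6: take 6 from right. Merged: [4, 4, 6]
Compare 10 vs 13: take 10 from left. Merged: [4, 4, 6, 10]
Compare 12 vs 13: take 12 from left. Merged: [4, 4, 6, 10, 12]
Append remaining from right: [13]. Merged: [4, 4, 6, 10, 12, 13]

Final merged array: [4, 4, 6, 10, 12, 13]
Total comparisons: 5

The merged array is [4, 4, 6, 10, 12, 13], requiring 5 comparisons. The merge step runs in O(n) time where n is the total number of elements.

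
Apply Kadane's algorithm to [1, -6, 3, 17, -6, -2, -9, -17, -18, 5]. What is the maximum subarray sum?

Using Kadane's algorithm on [1, -6, 3, 17, -6, -2, -9, -17, -18, 5]:

Scanning through the array:
Position 1 (value -6): max_ending_here = -5, max_so_far = 1
Position 2 (value 3): max_ending_here = 3, max_so_far = 3
Position 3 (value 17): max_ending_here = 20, max_so_far = 20
Position 4 (value -6): max_ending_here = 14, max_so_far = 20
Position 5 (value -2): max_ending_here = 12, max_so_far = 20
Position 6 (value -9): max_ending_here = 3, max_so_far = 20
Position 7 (value -17): max_ending_here = -14, max_so_far = 20
Position 8 (value -18): max_ending_here = -18, max_so_far = 20
Position 9 (value 5): max_ending_here = 5, max_so_far = 20

Maximum subarray: [3, 17]
Maximum sum: 20

The maximum subarray is [3, 17] with sum 20. This subarray runs from index 2 to index 3.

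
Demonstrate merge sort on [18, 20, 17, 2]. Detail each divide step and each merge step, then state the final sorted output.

Merge sort trace:

Split: [18, 20, 17, 2] -> [18, 20] and [17, 2]
  Split: [18, 20] -> [18] and [20]
  Merge: [18] + [20] -> [18, 20]
  Split: [17, 2] -> [17] and [2]
  Merge: [17] + [2] -> [2, 17]
Merge: [18, 20] + [2, 17] -> [2, 17, 18, 20]

Final sorted array: [2, 17, 18, 20]

The merge sort proceeds by recursively splitting the array and merging sorted halves.
After all merges, the sorted array is [2, 17, 18, 20].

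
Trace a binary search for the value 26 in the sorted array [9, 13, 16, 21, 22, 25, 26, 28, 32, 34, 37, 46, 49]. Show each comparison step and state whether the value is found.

Binary search for 26 in [9, 13, 16, 21, 22, 25, 26, 28, 32, 34, 37, 46, 49]:

lo=0, hi=12, mid=6, arr[mid]=26 -> Found target at index 6!

Binary search finds 26 at index 6 after 1 comparisons. The search repeatedly halves the search space by comparing with the middle element.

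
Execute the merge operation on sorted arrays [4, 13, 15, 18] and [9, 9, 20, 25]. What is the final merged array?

Merging process:

Compare 4 vs 9: take 4 from left. Merged: [4]
Compare 13 vs 9: take 9 from right. Merged: [4, 9]
Compare 13 vs 9: take 9 from right. Merged: [4, 9, 9]
Compare 13 vs 20: take 13 from left. Merged: [4, 9, 9, 13]
Compare 15 vs 20: take 15 from left. Merged: [4, 9, 9, 13, 15]
Compare 18 vs 20: take 18 from left. Merged: [4, 9, 9, 13, 15, 18]
Append remaining from right: [20, 25]. Merged: [4, 9, 9, 13, 15, 18, 20, 25]

Final merged array: [4, 9, 9, 13, 15, 18, 20, 25]
Total comparisons: 6

The merged array is [4, 9, 9, 13, 15, 18, 20, 25], requiring 6 comparisons. The merge step runs in O(n) time where n is the total number of elements.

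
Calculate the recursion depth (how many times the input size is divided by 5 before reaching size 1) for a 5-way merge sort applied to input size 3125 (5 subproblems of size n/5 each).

For divide and conquer with division factor 5:

Problem sizes at each level:
Level 0: 3125
Level 1: 625
Level 2: 125
Level 3: 25
Level 4: 5
Level 5: 1

The root is level 0 and the size-1 base case is level 5 (the tree spans levels 0 through 5, i.e. 6 levels counting the root), so the depth is the number of divisions: log_5(3125) = 5

The recursion tree depth is log_5(3125) = 5. At each level, the problem size is divided by 5, so it takes 5 divisions to reduce to a base case of size 1. The algorithm makes 5 recursive calls at each level.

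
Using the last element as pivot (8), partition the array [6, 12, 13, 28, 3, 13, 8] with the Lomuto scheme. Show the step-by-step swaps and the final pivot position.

Lomuto partition with pivot = 8:

Initial array: [6, 12, 13, 28, 3, 13, 8]

arr[0]=6 <= 8: swap with position 0, array becomes [6, 12, 13, 28, 3, 13, 8]
arr[1]=12 > 8: no swap
arr[2]=13 > 8: no swap
arr[3]=28 > 8: no swap
arr[4]=3 <= 8: swap with position 1, array becomes [6, 3, 13, 28, 12, 13, 8]
arr[5]=13 > 8: no swap

Place pivot at position 2: [6, 3, 8, 28, 12, 13, 13]
Pivot position: 2

After partitioning with pivot 8, the array becomes [6, 3, 8, 28, 12, 13, 13]. The pivot is placed at index 2. All elements to the left of the pivot are <= 8, and all elements to the right are > 8.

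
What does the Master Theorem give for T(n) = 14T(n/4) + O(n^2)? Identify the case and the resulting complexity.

Master Theorem for T(n) = 14T(n/4) + O(n^2):

a = 14, b = 4, c = 2
log_b(a) = log_4(14) = 1.9037

Case 3: c = 2 > log_4(14) = 1.9037
T(n) = O(n^2) = O(n^2)

For T(n) = 14T(n/4) + O(n^2): log_4(14) = 1.9037. This is Case 3 of the Master Theorem (c > log_b(a), work dominated by root), giving O(n^2).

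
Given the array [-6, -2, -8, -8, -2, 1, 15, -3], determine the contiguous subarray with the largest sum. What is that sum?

Using Kadane's algorithm on [-6, -2, -8, -8, -2, 1, 15, -3]:

Scanning through the array:
Position 1 (value -2): max_ending_here = -2, max_so_far = -2
Position 2 (value -8): max_ending_here = -8, max_so_far = -2
Position 3 (value -8): max_ending_here = -8, max_so_far = -2
Position 4 (value -2): max_ending_here = -2, max_so_far = -2
Position 5 (value 1): max_ending_here = 1, max_so_far = 1
Position 6 (value 15): max_ending_here = 16, max_so_far = 16
Position 7 (value -3): max_ending_here = 13, max_so_far = 16

Maximum subarray: [1, 15]
Maximum sum: 16

The maximum subarray is [1, 15] with sum 16. This subarray runs from index 5 to index 6.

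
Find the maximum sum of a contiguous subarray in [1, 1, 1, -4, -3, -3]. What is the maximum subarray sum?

Using Kadane's algorithm on [1, 1, 1, -4, -3, -3]:

Scanning through the array:
Position 1 (value 1): max_ending_here = 2, max_so_far = 2
Position 2 (value 1): max_ending_here = 3, max_so_far = 3
Position 3 (value -4): max_ending_here = -1, max_so_far = 3
Position 4 (value -3): max_ending_here = -3, max_so_far = 3
Position 5 (value -3): max_ending_here = -3, max_so_far = 3

Maximum subarray: [1, 1, 1]
Maximum sum: 3

The maximum subarray is [1, 1, 1] with sum 3. This subarray runs from index 0 to index 2.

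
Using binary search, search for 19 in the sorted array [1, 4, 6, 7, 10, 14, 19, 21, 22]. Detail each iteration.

Binary search for 19 in [1, 4, 6, 7, 10, 14, 19, 21, 22]:

lo=0, hi=8, mid=4, arr[mid]=10 -> 10 < 19, search right half
lo=5, hi=8, mid=6, arr[mid]=19 -> Found target at index 6!

Binary search finds 19 at index 6 after 2 comparisons. The search repeatedly halves the search space by comparing with the middle element.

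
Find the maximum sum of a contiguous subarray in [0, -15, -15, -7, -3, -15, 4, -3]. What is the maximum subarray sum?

Using Kadane's algorithm on [0, -15, -15, -7, -3, -15, 4, -3]:

Scanning through the array:
Position 1 (value -15): max_ending_here = -15, max_so_far = 0
Position 2 (value -15): max_ending_here = -15, max_so_far = 0
Position 3 (value -7): max_ending_here = -7, max_so_far = 0
Position 4 (value -3): max_ending_here = -3, max_so_far = 0
Position 5 (value -15): max_ending_here = -15, max_so_far = 0
Position 6 (value 4): max_ending_here = 4, max_so_far = 4
Position 7 (value -3): max_ending_here = 1, max_so_far = 4

Maximum subarray: [4]
Maximum sum: 4

The maximum subarray is [4] with sum 4. This subarray runs from index 6 to index 6.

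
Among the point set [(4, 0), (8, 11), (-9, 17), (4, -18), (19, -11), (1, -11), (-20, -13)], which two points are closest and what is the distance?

Computing all pairwise distances among 7 points:

d((4, 0), (8, 11)) = 11.7047
d((4, 0), (-9, 17)) = 21.4009
d((4, 0), (4, -18)) = 18.0
d((4, 0), (19, -11)) = 18.6011
d((4, 0), (1, -11)) = 11.4018
d((4, 0), (-20, -13)) = 27.2947
d((8, 11), (-9, 17)) = 18.0278
d((8, 11), (4, -18)) = 29.2746
d((8, 11), (19, -11)) = 24.5967
d((8, 11), (1, -11)) = 23.0868
d((8, 11), (-20, -13)) = 36.8782
d((-9, 17), (4, -18)) = 37.3363
d((-9, 17), (19, -11)) = 39.598
d((-9, 17), (1, -11)) = 29.7321
d((-9, 17), (-20, -13)) = 31.9531
d((4, -18), (19, -11)) = 16.5529
d((4, -18), (1, -11)) = 7.6158 <-- minimum
d((4, -18), (-20, -13)) = 24.5153
d((19, -11), (1, -11)) = 18.0
d((19, -11), (-20, -13)) = 39.0512
d((1, -11), (-20, -13)) = 21.095

Closest pair: (4, -18) and (1, -11) with distance 7.6158

The closest pair is (4, -18) and (1, -11) with Euclidean distance 7.6158. For 7 points, brute-force pairwise comparison is shown above. For large n, the divide-and-conquer algorithm (sort by x, recurse on halves, check the dividing strip) achieves O(n log n).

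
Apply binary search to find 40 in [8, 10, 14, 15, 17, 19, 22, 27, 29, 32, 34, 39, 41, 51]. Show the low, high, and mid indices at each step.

Binary search for 40 in [8, 10, 14, 15, 17, 19, 22, 27, 29, 32, 34, 39, 41, 51]:

lo=0, hi=13, mid=6, arr[mid]=22 -> 22 < 40, search right half
lo=7, hi=13, mid=10, arr[mid]=34 -> 34 < 40, search right half
lo=11, hi=13, mid=12, arr[mid]=41 -> 41 > 40, search left half
lo=11, hi=11, mid=11, arr[mid]=39 -> 39 < 40, search right half
lo=12 > hi=11, target 40 not found

Binary search determines that 40 is not in the array after 4 comparisons. The search space was exhausted without finding the target.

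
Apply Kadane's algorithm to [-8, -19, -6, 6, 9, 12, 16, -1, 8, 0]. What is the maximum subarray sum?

Using Kadane's algorithm on [-8, -19, -6, 6, 9, 12, 16, -1, 8, 0]:

Scanning through the array:
Position 1 (value -19): max_ending_here = -19, max_so_far = -8
Position 2 (value -6): max_ending_here = -6, max_so_far = -6
Position 3 (value 6): max_ending_here = 6, max_so_far = 6
Position 4 (value 9): max_ending_here = 15, max_so_far = 15
Position 5 (value 12): max_ending_here = 27, max_so_far = 27
Position 6 (value 16): max_ending_here = 43, max_so_far = 43
Position 7 (value -1): max_ending_here = 42, max_so_far = 43
Position 8 (value 8): max_ending_here = 50, max_so_far = 50
Position 9 (value 0): max_ending_here = 50, max_so_far = 50

Maximum subarray: [6, 9, 12, 16, -1, 8]
Maximum sum: 50

The maximum subarray is [6, 9, 12, 16, -1, 8] with sum 50. This subarray runs from index 3 to index 8.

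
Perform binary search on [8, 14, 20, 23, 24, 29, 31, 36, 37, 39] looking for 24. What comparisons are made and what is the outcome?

Binary search for 24 in [8, 14, 20, 23, 24, 29, 31, 36, 37, 39]:

lo=0, hi=9, mid=4, arr[mid]=24 -> Found target at index 4!

Binary search finds 24 at index 4 after 1 comparisons. The search repeatedly halves the search space by comparing with the middle element.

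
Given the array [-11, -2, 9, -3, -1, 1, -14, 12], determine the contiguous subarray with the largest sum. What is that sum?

Using Kadane's algorithm on [-11, -2, 9, -3, -1, 1, -14, 12]:

Scanning through the array:
Position 1 (value -2): max_ending_here = -2, max_so_far = -2
Position 2 (value 9): max_ending_here = 9, max_so_far = 9
Position 3 (value -3): max_ending_here = 6, max_so_far = 9
Position 4 (value -1): max_ending_here = 5, max_so_far = 9
Position 5 (value 1): max_ending_here = 6, max_so_far = 9
Position 6 (value -14): max_ending_here = -8, max_so_far = 9
Position 7 (value 12): max_ending_here = 12, max_so_far = 12

Maximum subarray: [12]
Maximum sum: 12

The maximum subarray is [12] with sum 12. This subarray runs from index 7 to index 7.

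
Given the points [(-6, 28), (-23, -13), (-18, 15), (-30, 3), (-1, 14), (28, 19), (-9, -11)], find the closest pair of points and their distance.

Computing all pairwise distances among 7 points:

d((-6, 28), (-23, -13)) = 44.3847
d((-6, 28), (-18, 15)) = 17.6918
d((-6, 28), (-30, 3)) = 34.6554
d((-6, 28), (-1, 14)) = 14.8661
d((-6, 28), (28, 19)) = 35.171
d((-6, 28), (-9, -11)) = 39.1152
d((-23, -13), (-18, 15)) = 28.4429
d((-23, -13), (-30, 3)) = 17.4642
d((-23, -13), (-1, 14)) = 34.8281
d((-23, -13), (28, 19)) = 60.208
d((-23, -13), (-9, -11)) = 14.1421 <-- minimum
d((-18, 15), (-30, 3)) = 16.9706
d((-18, 15), (-1, 14)) = 17.0294
d((-18, 15), (28, 19)) = 46.1736
d((-18, 15), (-9, -11)) = 27.5136
d((-30, 3), (-1, 14)) = 31.0161
d((-30, 3), (28, 19)) = 60.1664
d((-30, 3), (-9, -11)) = 25.2389
d((-1, 14), (28, 19)) = 29.4279
d((-1, 14), (-9, -11)) = 26.2488
d((28, 19), (-9, -11)) = 47.634

Closest pair: (-23, -13) and (-9, -11) with distance 14.1421

The closest pair is (-23, -13) and (-9, -11) with Euclidean distance 14.1421. For 7 points, brute-force pairwise comparison is shown above. For large n, the divide-and-conquer algorithm (sort by x, recurse on halves, check the dividing strip) achieves O(n log n).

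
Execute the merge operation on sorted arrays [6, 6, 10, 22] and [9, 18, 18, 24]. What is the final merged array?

Merging process:

Compare 6 vs 9: take 6 from left. Merged: [6]
Compare 6 vs 9: take 6 from left. Merged: [6, 6]
Compare 10 vs 9: take 9 from right. Merged: [6, 6, 9]
Compare 10 vs 18: take 10 from left. Merged: [6, 6, 9, 10]
Compare 22 vs 18: take 18 from right. Merged: [6, 6, 9, 10, 18]
Compare 22 vs 18: take 18 from right. Merged: [6, 6, 9, 10, 18, 18]
Compare 22 vs 24: take 22 from left. Merged: [6, 6, 9, 10, 18, 18, 22]
Append remaining from right: [24]. Merged: [6, 6, 9, 10, 18, 18, 22, 24]

Final merged array: [6, 6, 9, 10, 18, 18, 22, 24]
Total comparisons: 7

The merged array is [6, 6, 9, 10, 18, 18, 22, 24], requiring 7 comparisons. The merge step runs in O(n) time where n is the total number of elements.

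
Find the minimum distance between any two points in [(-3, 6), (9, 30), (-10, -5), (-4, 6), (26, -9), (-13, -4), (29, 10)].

Computing all pairwise distances among 7 points:

d((-3, 6), (9, 30)) = 26.8328
d((-3, 6), (-10, -5)) = 13.0384
d((-3, 6), (-4, 6)) = 1.0 <-- minimum
d((-3, 6), (26, -9)) = 32.6497
d((-3, 6), (-13, -4)) = 14.1421
d((-3, 6), (29, 10)) = 32.249
d((9, 30), (-10, -5)) = 39.8246
d((9, 30), (-4, 6)) = 27.2947
d((9, 30), (26, -9)) = 42.5441
d((9, 30), (-13, -4)) = 40.4969
d((9, 30), (29, 10)) = 28.2843
d((-10, -5), (-4, 6)) = 12.53
d((-10, -5), (26, -9)) = 36.2215
d((-10, -5), (-13, -4)) = 3.1623
d((-10, -5), (29, 10)) = 41.7852
d((-4, 6), (26, -9)) = 33.541
d((-4, 6), (-13, -4)) = 13.4536
d((-4, 6), (29, 10)) = 33.2415
d((26, -9), (-13, -4)) = 39.3192
d((26, -9), (29, 10)) = 19.2354
d((-13, -4), (29, 10)) = 44.2719

Closest pair: (-3, 6) and (-4, 6) with distance 1.0

The closest pair is (-3, 6) and (-4, 6) with Euclidean distance 1.0. For 7 points, brute-force pairwise comparison is shown above. For large n, the divide-and-conquer algorithm (sort by x, recurse on halves, check the dividing strip) achieves O(n log n).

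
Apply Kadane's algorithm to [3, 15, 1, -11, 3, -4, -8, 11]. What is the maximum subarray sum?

Using Kadane's algorithm on [3, 15, 1, -11, 3, -4, -8, 11]:

Scanning through the array:
Position 1 (value 15): max_ending_here = 18, max_so_far = 18
Position 2 (value 1): max_ending_here = 19, max_so_far = 19
Position 3 (value -11): max_ending_here = 8, max_so_far = 19
Position 4 (value 3): max_ending_here = 11, max_so_far = 19
Position 5 (value -4): max_ending_here = 7, max_so_far = 19
Position 6 (value -8): max_ending_here = -1, max_so_far = 19
Position 7 (value 11): max_ending_here = 11, max_so_far = 19

Maximum subarray: [3, 15, 1]
Maximum sum: 19

The maximum subarray is [3, 15, 1] with sum 19. This subarray runs from index 0 to index 2.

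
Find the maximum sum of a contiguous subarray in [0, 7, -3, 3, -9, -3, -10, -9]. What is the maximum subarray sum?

Using Kadane's algorithm on [0, 7, -3, 3, -9, -3, -10, -9]:

Scanning through the array:
Position 1 (value 7): max_ending_here = 7, max_so_far = 7
Position 2 (value -3): max_ending_here = 4, max_so_far = 7
Position 3 (value 3): max_ending_here = 7, max_so_far = 7
Position 4 (value -9): max_ending_here = -2, max_so_far = 7
Position 5 (value -3): max_ending_here = -3, max_so_far = 7
Position 6 (value -10): max_ending_here = -10, max_so_far = 7
Position 7 (value -9): max_ending_here = -9, max_so_far = 7

Maximum subarray: [0, 7]
Maximum sum: 7

The maximum subarray is [0, 7] with sum 7. This subarray runs from index 0 to index 1.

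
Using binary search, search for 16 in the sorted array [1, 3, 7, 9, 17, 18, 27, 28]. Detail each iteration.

Binary search for 16 in [1, 3, 7, 9, 17, 18, 27, 28]:

lo=0, hi=7, mid=3, arr[mid]=9 -> 9 < 16, search right half
lo=4, hi=7, mid=5, arr[mid]=18 -> 18 > 16, search left half
lo=4, hi=4, mid=4, arr[mid]=17 -> 17 > 16, search left half
lo=4 > hi=3, target 16 not found

Binary search determines that 16 is not in the array after 3 comparisons. The search space was exhausted without finding the target.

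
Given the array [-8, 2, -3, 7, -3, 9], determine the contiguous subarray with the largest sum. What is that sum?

Using Kadane's algorithm on [-8, 2, -3, 7, -3, 9]:

Scanning through the array:
Position 1 (value 2): max_ending_here = 2, max_so_far = 2
Position 2 (value -3): max_ending_here = -1, max_so_far = 2
Position 3 (value 7): max_ending_here = 7, max_so_far = 7
Position 4 (value -3): max_ending_here = 4, max_so_far = 7
Position 5 (value 9): max_ending_here = 13, max_so_far = 13

Maximum subarray: [7, -3, 9]
Maximum sum: 13

The maximum subarray is [7, -3, 9] with sum 13. This subarray runs from index 3 to index 5.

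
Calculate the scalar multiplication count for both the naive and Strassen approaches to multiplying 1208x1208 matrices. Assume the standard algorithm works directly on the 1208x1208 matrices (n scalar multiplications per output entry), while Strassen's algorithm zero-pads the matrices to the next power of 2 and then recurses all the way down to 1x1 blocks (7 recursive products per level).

Matrix multiplication for 1208x1208 matrices:

Strassen's algorithm requires power-of-2 dimensions. Pad 1208x1208 to 2048x2048 (next power of 2).

Standard algorithm: 1208^3 = 1762790912 multiplications
Strassen's algorithm: 7^(log2(2048)) = 7^11 = 1977326743 multiplications
Difference: 1762790912 - 1977326743 = -214535831 (Strassen uses MORE here due to padding overhead — for small or just-over-power-of-2 n, padding can outweigh the per-level savings)

Standard: 1762790912 multiplications (1208^3). Strassen: 1977326743 multiplications (7^11, after padding to 2048x2048). Strassen reduces 8 recursive multiplications to 7 at each level.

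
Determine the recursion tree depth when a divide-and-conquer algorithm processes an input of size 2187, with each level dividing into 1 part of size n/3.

For divide and conquer with division factor 3:

Problem sizes at each level:
Level 0: 2187
Level 1: 729
Level 2: 243
Level 3: 81
Level 4: 27
Level 5: 9
Level 6: 3
Level 7: 1

The root is level 0 and the size-1 base case is level 7 (the tree spans levels 0 through 7, i.e. 8 levels counting the root), so the depth is the number of divisions: log_3(2187) = 7

The recursion tree depth is log_3(2187) = 7. At each level, the problem size is divided by 3, so it takes 7 divisions to reduce to a base case of size 1. The algorithm makes 1 recursive call at each level.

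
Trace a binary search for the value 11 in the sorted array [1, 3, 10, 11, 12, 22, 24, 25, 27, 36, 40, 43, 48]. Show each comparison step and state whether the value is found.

Binary search for 11 in [1, 3, 10, 11, 12, 22, 24, 25, 27, 36, 40, 43, 48]:

lo=0, hi=12, mid=6, arr[mid]=24 -> 24 > 11, search left half
lo=0, hi=5, mid=2, arr[mid]=10 -> 10 < 11, search right half
lo=3, hi=5, mid=4, arr[mid]=12 -> 12 > 11, search left half
lo=3, hi=3, mid=3, arr[mid]=11 -> Found target at index 3!

Binary search finds 11 at index 3 after 4 comparisons. The search repeatedly halves the search space by comparing with the middle element.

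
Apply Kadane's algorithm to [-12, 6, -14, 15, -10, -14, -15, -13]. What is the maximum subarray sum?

Using Kadane's algorithm on [-12, 6, -14, 15, -10, -14, -15, -13]:

Scanning through the array:
Position 1 (value 6): max_ending_here = 6, max_so_far = 6
Position 2 (value -14): max_ending_here = -8, max_so_far = 6
Position 3 (value 15): max_ending_here = 15, max_so_far = 15
Position 4 (value -10): max_ending_here = 5, max_so_far = 15
Position 5 (value -14): max_ending_here = -9, max_so_far = 15
Position 6 (value -15): max_ending_here = -15, max_so_far = 15
Position 7 (value -13): max_ending_here = -13, max_so_far = 15

Maximum subarray: [15]
Maximum sum: 15

The maximum subarray is [15] with sum 15. This subarray runs from index 3 to index 3.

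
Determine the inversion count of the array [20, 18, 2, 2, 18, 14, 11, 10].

Finding inversions in [20, 18, 2, 2, 18, 14, 11, 10]:

(0, 1): arr[0]=20 > arr[1]=18
(0, 2): arr[0]=20 > arr[2]=2
(0, 3): arr[0]=20 > arr[3]=2
(0, 4): arr[0]=20 > arr[4]=18
(0, 5): arr[0]=20 > arr[5]=14
(0, 6): arr[0]=20 > arr[6]=11
(0, 7): arr[0]=20 > arr[7]=10
(1, 2): arr[1]=18 > arr[2]=2
(1, 3): arr[1]=18 > arr[3]=2
(1, 5): arr[1]=18 > arr[5]=14
(1, 6): arr[1]=18 > arr[6]=11
(1, 7): arr[1]=18 > arr[7]=10
(4, 5): arr[4]=18 > arr[5]=14
(4, 6): arr[4]=18 > arr[6]=11
(4, 7): arr[4]=18 > arr[7]=10
(5, 6): arr[5]=14 > arr[6]=11
(5, 7): arr[5]=14 > arr[7]=10
(6, 7): arr[6]=11 > arr[7]=10

Total inversions: 18

The array has 18 inversion(s): (0,1), (0,2), (0,3), (0,4), (0,5), (0,6), (0,7), (1,2), (1,3), (1,5), (1,6), (1,7), (4,5), (4,6), (4,7), (5,6), (5,7), (6,7). Each pair (i,j) satisfies i < j and arr[i] > arr[j].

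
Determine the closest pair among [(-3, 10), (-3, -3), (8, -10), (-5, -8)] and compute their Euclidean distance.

Computing all pairwise distances among 4 points:

d((-3, 10), (-3, -3)) = 13.0
d((-3, 10), (8, -10)) = 22.8254
d((-3, 10), (-5, -8)) = 18.1108
d((-3, -3), (8, -10)) = 13.0384
d((-3, -3), (-5, -8)) = 5.3852 <-- minimum
d((8, -10), (-5, -8)) = 13.1529

Closest pair: (-3, -3) and (-5, -8) with distance 5.3852

The closest pair is (-3, -3) and (-5, -8) with Euclidean distance 5.3852. For 4 points, brute-force pairwise comparison is shown above. For large n, the divide-and-conquer algorithm (sort by x, recurse on halves, check the dividing strip) achieves O(n log n).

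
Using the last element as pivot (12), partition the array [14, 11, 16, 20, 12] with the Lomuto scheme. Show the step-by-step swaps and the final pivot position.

Lomuto partition with pivot = 12:

Initial array: [14, 11, 16, 20, 12]

arr[0]=14 > 12: no swap
arr[1]=11 <= 12: swap with position 0, array becomes [11, 14, 16, 20, 12]
arr[2]=16 > 12: no swap
arr[3]=20 > 12: no swap

Place pivot at position 1: [11, 12, 16, 20, 14]
Pivot position: 1

After partitioning with pivot 12, the array becomes [11, 12, 16, 20, 14]. The pivot is placed at index 1. All elements to the left of the pivot are <= 12, and all elements to the right are > 12.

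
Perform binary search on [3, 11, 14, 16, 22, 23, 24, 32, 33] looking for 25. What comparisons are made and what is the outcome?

Binary search for 25 in [3, 11, 14, 16, 22, 23, 24, 32, 33]:

lo=0, hi=8, mid=4, arr[mid]=22 -> 22 < 25, search right half
lo=5, hi=8, mid=6, arr[mid]=24 -> 24 < 25, search right half
lo=7, hi=8, mid=7, arr[mid]=32 -> 32 > 25, search left half
lo=7 > hi=6, target 25 not found

Binary search determines that 25 is not in the array after 3 comparisons. The search space was exhausted without finding the target.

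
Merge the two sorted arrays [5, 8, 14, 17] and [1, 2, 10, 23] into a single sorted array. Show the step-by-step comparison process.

Merging process:

Compare 5 vs 1: take 1 from right. Merged: [1]
Compare 5 vs 2: take 2 from right. Merged: [1, 2]
Compare 5 vs 10: take 5 from left. Merged: [1, 2, 5]
Compare 8 vs 10: take 8 from left. Merged: [1, 2, 5, 8]
Compare 14 vs 10: take 10 from right. Merged: [1, 2, 5, 8, 10]
Compare 14 vs 23: take 14 from left. Merged: [1, 2, 5, 8, 10, 14]
Compare 17 vs 23: take 17 from left. Merged: [1, 2, 5, 8, 10, 14, 17]
Append remaining from right: [23]. Merged: [1, 2, 5, 8, 10, 14, 17, 23]

Final merged array: [1, 2, 5, 8, 10, 14, 17, 23]
Total comparisons: 7

The merged array is [1, 2, 5, 8, 10, 14, 17, 23], requiring 7 comparisons. The merge step runs in O(n) time where n is the total number of elements.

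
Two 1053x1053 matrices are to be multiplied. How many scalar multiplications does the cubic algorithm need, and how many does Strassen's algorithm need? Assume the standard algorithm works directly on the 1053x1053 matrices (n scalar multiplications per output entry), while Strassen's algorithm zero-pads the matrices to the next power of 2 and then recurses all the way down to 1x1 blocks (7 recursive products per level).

Matrix multiplication for 1053x1053 matrices:

Strassen's algorithm requires power-of-2 dimensions. Pad 1053x1053 to 2048x2048 (next power of 2).

Standard algorithm: 1053^3 = 1167575877 multiplications
Strassen's algorithm: 7^(log2(2048)) = 7^11 = 1977326743 multiplications
Difference: 1167575877 - 1977326743 = -809750866 (Strassen uses MORE here due to padding overhead — for small or just-over-power-of-2 n, padding can outweigh the per-level savings)

Standard: 1167575877 multiplications (1053^3). Strassen: 1977326743 multiplications (7^11, after padding to 2048x2048). Strassen reduces 8 recursive multiplications to 7 at each level.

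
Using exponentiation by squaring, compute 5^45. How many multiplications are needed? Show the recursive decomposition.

Computing 5^45 by squaring (build up from 5^1; each line after the first costs one multiplication):

5^1 = 5
5^2 = (5^1)^2 = 5^2 = 25
5^4 = (5^2)^2 = 25^2 = 625
5^5 = 5 * 5^4 = 5 * 625 = 3125
5^10 = (5^5)^2 = 3125^2 = 9765625
5^11 = 5 * 5^10 = 5 * 9765625 = 48828125
5^22 = (5^11)^2 = 48828125^2 = 2384185791015625
5^44 = (5^22)^2 = 2384185791015625^2 = 5684341886080801486968994140625
5^45 = 5 * 5^44 = 5 * 5684341886080801486968994140625 = 28421709430404007434844970703125

Result: 28421709430404007434844970703125
Multiplications needed: 8 (8 lines after 5^1)

5^45 = 28421709430404007434844970703125. Using exponentiation by squaring, this requires 8 multiplications. The key idea: if the exponent is even, square the half-power; if odd, multiply by the base once.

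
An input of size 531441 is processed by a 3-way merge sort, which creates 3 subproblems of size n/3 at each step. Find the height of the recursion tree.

For divide and conquer with division factor 3:

Problem sizes at each level:
Level 0: 531441
Level 1: 177147
Level 2: 59049
Level 3: 19683
Level 4: 6561
Level 5: 2187
Level 6: 729
Level 7: 243
Level 8: 81
Level 9: 27
Level 10: 9
Level 11: 3
Level 12: 1

The root is level 0 and the size-1 base case is level 12 (the tree spans levels 0 through 12, i.e. 13 levels counting the root), so the depth is the number of divisions: log_3(531441) = 12

The recursion tree depth is log_3(531441) = 12. At each level, the problem size is divided by 3, so it takes 12 divisions to reduce to a base case of size 1. The algorithm makes 3 recursive calls at each level.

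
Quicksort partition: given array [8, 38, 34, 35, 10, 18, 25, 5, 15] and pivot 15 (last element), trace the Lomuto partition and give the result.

Lomuto partition with pivot = 15:

Initial array: [8, 38, 34, 35, 10, 18, 25, 5, 15]

arr[0]=8 <= 15: swap with position 0, array becomes [8, 38, 34, 35, 10, 18, 25, 5, 15]
arr[1]=38 > 15: no swap
arr[2]=34 > 15: no swap
arr[3]=35 > 15: no swap
arr[4]=10 <= 15: swap with position 1, array becomes [8, 10, 34, 35, 38, 18, 25, 5, 15]
arr[5]=18 > 15: no swap
arr[6]=25 > 15: no swap
arr[7]=5 <= 15: swap with position 2, array becomes [8, 10, 5, 35, 38, 18, 25, 34, 15]

Place pivot at position 3: [8, 10, 5, 15, 38, 18, 25, 34, 35]
Pivot position: 3

After partitioning with pivot 15, the array becomes [8, 10, 5, 15, 38, 18, 25, 34, 35]. The pivot is placed at index 3. All elements to the left of the pivot are <= 15, and all elements to the right are > 15.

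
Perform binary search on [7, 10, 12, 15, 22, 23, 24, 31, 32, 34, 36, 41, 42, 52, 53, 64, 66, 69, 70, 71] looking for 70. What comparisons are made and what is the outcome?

Binary search for 70 in [7, 10, 12, 15, 22, 23, 24, 31, 32, 34, 36, 41, 42, 52, 53, 64, 66, 69, 70, 71]:

lo=0, hi=19, mid=9, arr[mid]=34 -> 34 < 70, search right half
lo=10, hi=19, mid=14, arr[mid]=53 -> 53 < 70, search right half
lo=15, hi=19, mid=17, arr[mid]=69 -> 69 < 70, search right half
lo=18, hi=19, mid=18, arr[mid]=70 -> Found target at index 18!

Binary search finds 70 at index 18 after 4 comparisons. The search repeatedly halves the search space by comparing with the middle element.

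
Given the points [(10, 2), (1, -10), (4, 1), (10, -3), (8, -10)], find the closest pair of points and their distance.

Computing all pairwise distances among 5 points:

d((10, 2), (1, -10)) = 15.0
d((10, 2), (4, 1)) = 6.0828
d((10, 2), (10, -3)) = 5.0 <-- minimum
d((10, 2), (8, -10)) = 12.1655
d((1, -10), (4, 1)) = 11.4018
d((1, -10), (10, -3)) = 11.4018
d((1, -10), (8, -10)) = 7.0
d((4, 1), (10, -3)) = 7.2111
d((4, 1), (8, -10)) = 11.7047
d((10, -3), (8, -10)) = 7.2801

Closest pair: (10, 2) and (10, -3) with distance 5.0

The closest pair is (10, 2) and (10, -3) with Euclidean distance 5.0. For 5 points, brute-force pairwise comparison is shown above. For large n, the divide-and-conquer algorithm (sort by x, recurse on halves, check the dividing strip) achieves O(n log n).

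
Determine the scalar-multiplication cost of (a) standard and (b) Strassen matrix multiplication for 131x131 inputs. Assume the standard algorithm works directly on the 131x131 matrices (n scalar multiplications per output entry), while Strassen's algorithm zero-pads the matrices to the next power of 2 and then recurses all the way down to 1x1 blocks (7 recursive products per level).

Matrix multiplication for 131x131 matrices:

Strassen's algorithm requires power-of-2 dimensions. Pad 131x131 to 256x256 (next power of 2).

Standard algorithm: 131^3 = 2248091 multiplications
Strassen's algorithm: 7^(log2(256)) = 7^8 = 5764801 multiplications
Difference: 2248091 - 5764801 = -3516710 (Strassen uses MORE here due to padding overhead — for small or just-over-power-of-2 n, padding can outweigh the per-level savings)

Standard: 2248091 multiplications (131^3). Strassen: 5764801 multiplications (7^8, after padding to 256x256). Strassen reduces 8 recursive multiplications to 7 at each level.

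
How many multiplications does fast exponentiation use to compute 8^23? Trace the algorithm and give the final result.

Computing 8^23 by squaring (build up from 8^1; each line after the first costs one multiplication):

8^1 = 8
8^2 = (8^1)^2 = 8^2 = 64
8^4 = (8^2)^2 = 64^2 = 4096
8^5 = 8 * 8^4 = 8 * 4096 = 32768
8^10 = (8^5)^2 = 32768^2 = 1073741824
8^11 = 8 * 8^10 = 8 * 1073741824 = 8589934592
8^22 = (8^11)^2 = 8589934592^2 = 73786976294838206464
8^23 = 8 * 8^22 = 8 * 73786976294838206464 = 590295810358705651712

Result: 590295810358705651712
Multiplications needed: 7 (7 lines after 8^1)

8^23 = 590295810358705651712. Using exponentiation by squaring, this requires 7 multiplications. The key idea: if the exponent is even, square the half-power; if odd, multiply by the base once.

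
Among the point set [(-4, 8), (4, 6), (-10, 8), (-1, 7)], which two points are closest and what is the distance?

Computing all pairwise distances among 4 points:

d((-4, 8), (4, 6)) = 8.2462
d((-4, 8), (-10, 8)) = 6.0
d((-4, 8), (-1, 7)) = 3.1623 <-- minimum
d((4, 6), (-10, 8)) = 14.1421
d((4, 6), (-1, 7)) = 5.099
d((-10, 8), (-1, 7)) = 9.0554

Closest pair: (-4, 8) and (-1, 7) with distance 3.1623

The closest pair is (-4, 8) and (-1, 7) with Euclidean distance 3.1623. For 4 points, brute-force pairwise comparison is shown above. For large n, the divide-and-conquer algorithm (sort by x, recurse on halves, check the dividing strip) achieves O(n log n).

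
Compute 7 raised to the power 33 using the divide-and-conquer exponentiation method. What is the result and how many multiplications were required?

Computing 7^33 by squaring (build up from 7^1; each line after the first costs one multiplication):

7^1 = 7
7^2 = (7^1)^2 = 7^2 = 49
7^4 = (7^2)^2 = 49^2 = 2401
7^8 = (7^4)^2 = 2401^2 = 5764801
7^16 = (7^8)^2 = 5764801^2 = 33232930569601
7^32 = (7^16)^2 = 33232930569601^2 = 1104427674243920646305299201
7^33 = 7 * 7^32 = 7 * 1104427674243920646305299201 = 7730993719707444524137094407

Result: 7730993719707444524137094407
Multiplications needed: 6 (6 lines after 7^1)

7^33 = 7730993719707444524137094407. Using exponentiation by squaring, this requires 6 multiplications. The key idea: if the exponent is even, square the half-power; if odd, multiply by the base once.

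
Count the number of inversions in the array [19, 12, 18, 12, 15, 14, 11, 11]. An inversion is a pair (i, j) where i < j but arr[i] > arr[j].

Finding inversions in [19, 12, 18, 12, 15, 14, 11, 11]:

(0, 1): arr[0]=19 > arr[1]=12
(0, 2): arr[0]=19 > arr[2]=18
(0, 3): arr[0]=19 > arr[3]=12
(0, 4): arr[0]=19 > arr[4]=15
(0, 5): arr[0]=19 > arr[5]=14
(0, 6): arr[0]=19 > arr[6]=11
(0, 7): arr[0]=19 > arr[7]=11
(1, 6): arr[1]=12 > arr[6]=11
(1, 7): arr[1]=12 > arr[7]=11
(2, 3): arr[2]=18 > arr[3]=12
(2, 4): arr[2]=18 > arr[4]=15
(2, 5): arr[2]=18 > arr[5]=14
(2, 6): arr[2]=18 > arr[6]=11
(2, 7): arr[2]=18 > arr[7]=11
(3, 6): arr[3]=12 > arr[6]=11
(3, 7): arr[3]=12 > arr[7]=11
(4, 5): arr[4]=15 > arr[5]=14
(4, 6): arr[4]=15 > arr[6]=11
(4, 7): arr[4]=15 > arr[7]=11
(5, 6): arr[5]=14 > arr[6]=11
(5, 7): arr[5]=14 > arr[7]=11

Total inversions: 21

The array has 21 inversion(s): (0,1), (0,2), (0,3), (0,4), (0,5), (0,6), (0,7), (1,6), (1,7), (2,3), (2,4), (2,5), (2,6), (2,7), (3,6), (3,7), (4,5), (4,6), (4,7), (5,6), (5,7). Each pair (i,j) satisfies i < j and arr[i] > arr[j].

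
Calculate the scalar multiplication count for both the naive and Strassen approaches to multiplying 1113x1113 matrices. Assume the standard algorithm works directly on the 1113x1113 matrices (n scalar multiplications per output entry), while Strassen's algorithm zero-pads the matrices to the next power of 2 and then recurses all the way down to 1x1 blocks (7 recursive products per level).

Matrix multiplication for 1113x1113 matrices:

Strassen's algorithm requires power-of-2 dimensions. Pad 1113x1113 to 2048x2048 (next power of 2).

Standard algorithm: 1113^3 = 1378749897 multiplications
Strassen's algorithm: 7^(log2(2048)) = 7^11 = 1977326743 multiplications
Difference: 1378749897 - 1977326743 = -598576846 (Strassen uses MORE here due to padding overhead — for small or just-over-power-of-2 n, padding can outweigh the per-level savings)

Standard: 1378749897 multiplications (1113^3). Strassen: 1977326743 multiplications (7^11, after padding to 2048x2048). Strassen reduces 8 recursive multiplications to 7 at each level.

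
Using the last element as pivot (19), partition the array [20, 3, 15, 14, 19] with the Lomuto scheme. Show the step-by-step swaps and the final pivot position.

Lomuto partition with pivot = 19:

Initial array: [20, 3, 15, 14, 19]

arr[0]=20 > 19: no swap
arr[1]=3 <= 19: swap with position 0, array becomes [3, 20, 15, 14, 19]
arr[2]=15 <= 19: swap with position 1, array becomes [3, 15, 20, 14, 19]
arr[3]=14 <= 19: swap with position 2, array becomes [3, 15, 14, 20, 19]

Place pivot at position 3: [3, 15, 14, 19, 20]
Pivot position: 3

After partitioning with pivot 19, the array becomes [3, 15, 14, 19, 20]. The pivot is placed at index 3. All elements to the left of the pivot are <= 19, and all elements to the right are > 19.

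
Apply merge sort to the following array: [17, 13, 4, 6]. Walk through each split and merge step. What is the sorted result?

Merge sort trace:

Split: [17, 13, 4, 6] -> [17, 13] and [4, 6]
  Split: [17, 13] -> [17] and [13]
  Merge: [17] + [13] -> [13, 17]
  Split: [4, 6] -> [4] and [6]
  Merge: [4] + [6] -> [4, 6]
Merge: [13, 17] + [4, 6] -> [4, 6, 13, 17]

Final sorted array: [4, 6, 13, 17]

The merge sort proceeds by recursively splitting the array and merging sorted halves.
After all merges, the sorted array is [4, 6, 13, 17].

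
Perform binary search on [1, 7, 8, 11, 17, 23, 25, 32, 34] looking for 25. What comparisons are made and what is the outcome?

Binary search for 25 in [1, 7, 8, 11, 17, 23, 25, 32, 34]:

lo=0, hi=8, mid=4, arr[mid]=17 -> 17 < 25, search right half
lo=5, hi=8, mid=6, arr[mid]=25 -> Found target at index 6!

Binary search finds 25 at index 6 after 2 comparisons. The search repeatedly halves the search space by comparing with the middle element.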